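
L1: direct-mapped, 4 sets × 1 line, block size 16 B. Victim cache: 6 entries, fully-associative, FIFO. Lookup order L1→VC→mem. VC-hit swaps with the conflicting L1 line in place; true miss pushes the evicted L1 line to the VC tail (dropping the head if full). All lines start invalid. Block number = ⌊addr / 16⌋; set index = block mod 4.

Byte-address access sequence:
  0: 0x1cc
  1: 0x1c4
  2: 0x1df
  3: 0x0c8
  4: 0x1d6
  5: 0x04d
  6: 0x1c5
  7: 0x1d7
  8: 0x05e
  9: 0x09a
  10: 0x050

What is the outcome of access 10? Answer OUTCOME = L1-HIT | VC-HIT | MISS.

OUTCOME = VC-HIT

0: 0x1cc (blk 28, set 0) → MISS  vc=[]
1: 0x1c4 (blk 28, set 0) → L1-HIT  vc=[]
2: 0x1df (blk 29, set 1) → MISS  vc=[]
3: 0xc8 (blk 12, set 0) → MISS  vc=[28]
4: 0x1d6 (blk 29, set 1) → L1-HIT  vc=[28]
5: 0x4d (blk 4, set 0) → MISS  vc=[28, 12]
6: 0x1c5 (blk 28, set 0) → VC-HIT  vc=[4, 12]
7: 0x1d7 (blk 29, set 1) → L1-HIT  vc=[4, 12]
8: 0x5e (blk 5, set 1) → MISS  vc=[4, 12, 29]
9: 0x9a (blk 9, set 1) → MISS  vc=[4, 12, 29, 5]
10: 0x50 (blk 5, set 1) → VC-HIT  vc=[4, 12, 29, 9]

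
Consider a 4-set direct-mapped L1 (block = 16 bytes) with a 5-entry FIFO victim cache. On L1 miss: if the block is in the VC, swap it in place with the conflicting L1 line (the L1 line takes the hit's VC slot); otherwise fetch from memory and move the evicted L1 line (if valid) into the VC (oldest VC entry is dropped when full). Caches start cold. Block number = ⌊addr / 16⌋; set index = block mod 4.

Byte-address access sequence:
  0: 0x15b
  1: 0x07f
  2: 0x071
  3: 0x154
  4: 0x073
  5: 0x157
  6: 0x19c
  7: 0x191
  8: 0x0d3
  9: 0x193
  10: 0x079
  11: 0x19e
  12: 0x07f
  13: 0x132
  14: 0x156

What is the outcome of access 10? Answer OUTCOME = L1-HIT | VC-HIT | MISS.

OUTCOME = L1-HIT

0: 0x15b (blk 21, set 1) → MISS  vc=[]
1: 0x7f (blk 7, set 3) → MISS  vc=[]
2: 0x71 (blk 7, set 3) → L1-HIT  vc=[]
3: 0x154 (blk 21, set 1) → L1-HIT  vc=[]
4: 0x73 (blk 7, set 3) → L1-HIT  vc=[]
5: 0x157 (blk 21, set 1) → L1-HIT  vc=[]
6: 0x19c (blk 25, set 1) → MISS  vc=[21]
7: 0x191 (blk 25, set 1) → L1-HIT  vc=[21]
8: 0xd3 (blk 13, set 1) → MISS  vc=[21, 25]
9: 0x193 (blk 25, set 1) → VC-HIT  vc=[21, 13]
10: 0x79 (blk 7, set 3) → L1-HIT  vc=[21, 13]
11: 0x19e (blk 25, set 1) → L1-HIT  vc=[21, 13]
12: 0x7f (blk 7, set 3) → L1-HIT  vc=[21, 13]
13: 0x132 (blk 19, set 3) → MISS  vc=[21, 13, 7]
14: 0x156 (blk 21, set 1) → VC-HIT  vc=[25, 13, 7]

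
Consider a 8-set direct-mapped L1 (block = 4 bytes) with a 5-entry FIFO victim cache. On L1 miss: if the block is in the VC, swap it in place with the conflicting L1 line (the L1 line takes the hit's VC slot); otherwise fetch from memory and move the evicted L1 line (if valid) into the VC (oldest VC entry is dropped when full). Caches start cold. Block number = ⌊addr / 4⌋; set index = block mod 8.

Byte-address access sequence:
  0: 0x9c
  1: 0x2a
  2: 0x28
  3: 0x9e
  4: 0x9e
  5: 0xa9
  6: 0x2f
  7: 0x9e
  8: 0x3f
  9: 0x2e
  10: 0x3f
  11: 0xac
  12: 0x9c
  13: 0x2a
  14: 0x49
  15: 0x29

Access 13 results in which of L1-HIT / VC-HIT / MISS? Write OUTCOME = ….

#0 0x9c→b39/s7 MISS; vc=[]
#1 0x2a→b10/s2 MISS; vc=[]
#2 0x28→b10/s2 L1-HIT; vc=[]
#3 0x9e→b39/s7 L1-HIT; vc=[]
#4 0x9e→b39/s7 L1-HIT; vc=[]
#5 0xa9→b42/s2 MISS; vc=[10]
#6 0x2f→b11/s3 MISS; vc=[10]
#7 0x9e→b39/s7 L1-HIT; vc=[10]
#8 0x3f→b15/s7 MISS; vc=[10,39]
#9 0x2e→b11/s3 L1-HIT; vc=[10,39]
#10 0x3f→b15/s7 L1-HIT; vc=[10,39]
#11 0xac→b43/s3 MISS; vc=[10,39,11]
#12 0x9c→b39/s7 VC-HIT; vc=[10,15,11]
#13 0x2a→b10/s2 VC-HIT; vc=[42,15,11]
#14 0x49→b18/s2 MISS; vc=[42,15,11,10]
#15 0x29→b10/s2 VC-HIT; vc=[42,15,11,18]

OUTCOME = VC-HIT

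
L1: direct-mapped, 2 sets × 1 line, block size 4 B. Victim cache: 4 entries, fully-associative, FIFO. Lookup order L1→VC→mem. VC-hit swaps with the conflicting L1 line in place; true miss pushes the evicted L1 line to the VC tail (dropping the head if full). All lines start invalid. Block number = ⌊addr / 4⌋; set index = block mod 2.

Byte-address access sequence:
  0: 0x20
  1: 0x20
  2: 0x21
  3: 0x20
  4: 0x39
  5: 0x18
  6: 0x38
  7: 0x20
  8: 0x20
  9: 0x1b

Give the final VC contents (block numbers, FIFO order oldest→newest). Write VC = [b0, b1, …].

VC = [14, 8]

0: 0x20 (blk 8, set 0) → MISS  vc=[]
1: 0x20 (blk 8, set 0) → L1-HIT  vc=[]
2: 0x21 (blk 8, set 0) → L1-HIT  vc=[]
3: 0x20 (blk 8, set 0) → L1-HIT  vc=[]
4: 0x39 (blk 14, set 0) → MISS  vc=[8]
5: 0x18 (blk 6, set 0) → MISS  vc=[8, 14]
6: 0x38 (blk 14, set 0) → VC-HIT  vc=[8, 6]
7: 0x20 (blk 8, set 0) → VC-HIT  vc=[14, 6]
8: 0x20 (blk 8, set 0) → L1-HIT  vc=[14, 6]
9: 0x1b (blk 6, set 0) → VC-HIT  vc=[14, 8]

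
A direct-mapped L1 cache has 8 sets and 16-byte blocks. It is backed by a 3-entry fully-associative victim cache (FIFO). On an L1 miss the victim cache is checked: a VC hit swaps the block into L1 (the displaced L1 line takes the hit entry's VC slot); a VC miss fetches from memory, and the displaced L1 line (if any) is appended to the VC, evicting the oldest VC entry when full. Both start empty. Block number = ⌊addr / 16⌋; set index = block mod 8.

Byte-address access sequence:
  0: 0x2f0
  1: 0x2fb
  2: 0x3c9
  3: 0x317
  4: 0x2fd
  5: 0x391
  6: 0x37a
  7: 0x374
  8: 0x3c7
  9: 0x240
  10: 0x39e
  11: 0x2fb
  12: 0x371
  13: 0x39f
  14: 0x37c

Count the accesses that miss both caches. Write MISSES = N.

MISSES = 6

#0 0x2f0→b47/s7 MISS; vc=[]
#1 0x2fb→b47/s7 L1-HIT; vc=[]
#2 0x3c9→b60/s4 MISS; vc=[]
#3 0x317→b49/s1 MISS; vc=[]
#4 0x2fd→b47/s7 L1-HIT; vc=[]
#5 0x391→b57/s1 MISS; vc=[49]
#6 0x37a→b55/s7 MISS; vc=[49,47]
#7 0x374→b55/s7 L1-HIT; vc=[49,47]
#8 0x3c7→b60/s4 L1-HIT; vc=[49,47]
#9 0x240→b36/s4 MISS; vc=[49,47,60]
#10 0x39e→b57/s1 L1-HIT; vc=[49,47,60]
#11 0x2fb→b47/s7 VC-HIT; vc=[49,55,60]
#12 0x371→b55/s7 VC-HIT; vc=[49,47,60]
#13 0x39f→b57/s1 L1-HIT; vc=[49,47,60]
#14 0x37c→b55/s7 L1-HIT; vc=[49,47,60]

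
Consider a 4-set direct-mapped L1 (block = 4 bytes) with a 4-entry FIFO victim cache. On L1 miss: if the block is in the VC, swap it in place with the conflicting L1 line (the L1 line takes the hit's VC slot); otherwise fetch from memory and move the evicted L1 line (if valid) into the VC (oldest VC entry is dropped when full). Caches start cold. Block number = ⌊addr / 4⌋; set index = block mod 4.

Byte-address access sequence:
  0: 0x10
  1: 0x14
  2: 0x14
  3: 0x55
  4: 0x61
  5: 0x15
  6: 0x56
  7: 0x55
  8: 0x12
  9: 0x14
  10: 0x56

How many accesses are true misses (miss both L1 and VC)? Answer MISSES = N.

  [0] addr=0x10 blk=4 s=0: MISS | VC []
  [1] addr=0x14 blk=5 s=1: MISS | VC []
  [2] addr=0x14 blk=5 s=1: L1-HIT | VC []
  [3] addr=0x55 blk=21 s=1: MISS | VC [5]
  [4] addr=0x61 blk=24 s=0: MISS | VC [5, 4]
  [5] addr=0x15 blk=5 s=1: VC-HIT | VC [21, 4]
  [6] addr=0x56 blk=21 s=1: VC-HIT | VC [5, 4]
  [7] addr=0x55 blk=21 s=1: L1-HIT | VC [5, 4]
  [8] addr=0x12 blk=4 s=0: VC-HIT | VC [5, 24]
  [9] addr=0x14 blk=5 s=1: VC-HIT | VC [21, 24]
  [10] addr=0x56 blk=21 s=1: VC-HIT | VC [5, 24]

MISSES = 4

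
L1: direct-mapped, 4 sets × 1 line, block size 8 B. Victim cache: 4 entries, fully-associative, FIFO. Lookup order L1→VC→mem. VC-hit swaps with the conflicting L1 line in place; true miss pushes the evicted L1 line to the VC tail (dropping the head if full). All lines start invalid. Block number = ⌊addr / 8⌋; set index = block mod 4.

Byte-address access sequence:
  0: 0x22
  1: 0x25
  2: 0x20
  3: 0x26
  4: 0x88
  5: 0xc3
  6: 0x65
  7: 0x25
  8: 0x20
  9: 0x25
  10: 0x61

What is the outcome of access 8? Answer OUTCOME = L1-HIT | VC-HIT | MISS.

  [0] addr=0x22 blk=4 s=0: MISS | VC []
  [1] addr=0x25 blk=4 s=0: L1-HIT | VC []
  [2] addr=0x20 blk=4 s=0: L1-HIT | VC []
  [3] addr=0x26 blk=4 s=0: L1-HIT | VC []
  [4] addr=0x88 blk=17 s=1: MISS | VC []
  [5] addr=0xc3 blk=24 s=0: MISS | VC [4]
  [6] addr=0x65 blk=12 s=0: MISS | VC [4, 24]
  [7] addr=0x25 blk=4 s=0: VC-HIT | VC [12, 24]
  [8] addr=0x20 blk=4 s=0: L1-HIT | VC [12, 24]
  [9] addr=0x25 blk=4 s=0: L1-HIT | VC [12, 24]
  [10] addr=0x61 blk=12 s=0: VC-HIT | VC [4, 24]

OUTCOME = L1-HIT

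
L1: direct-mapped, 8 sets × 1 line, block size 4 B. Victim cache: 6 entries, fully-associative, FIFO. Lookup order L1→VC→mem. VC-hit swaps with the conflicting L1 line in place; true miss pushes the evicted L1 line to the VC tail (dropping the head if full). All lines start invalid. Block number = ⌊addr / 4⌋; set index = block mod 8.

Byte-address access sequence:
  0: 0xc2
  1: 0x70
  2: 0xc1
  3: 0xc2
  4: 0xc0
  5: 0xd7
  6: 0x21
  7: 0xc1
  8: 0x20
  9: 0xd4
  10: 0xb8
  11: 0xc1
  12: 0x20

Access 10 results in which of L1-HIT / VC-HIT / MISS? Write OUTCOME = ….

0: 0xc2 (blk 48, set 0) → MISS  vc=[]
1: 0x70 (blk 28, set 4) → MISS  vc=[]
2: 0xc1 (blk 48, set 0) → L1-HIT  vc=[]
3: 0xc2 (blk 48, set 0) → L1-HIT  vc=[]
4: 0xc0 (blk 48, set 0) → L1-HIT  vc=[]
5: 0xd7 (blk 53, set 5) → MISS  vc=[]
6: 0x21 (blk 8, set 0) → MISS  vc=[48]
7: 0xc1 (blk 48, set 0) → VC-HIT  vc=[8]
8: 0x20 (blk 8, set 0) → VC-HIT  vc=[48]
9: 0xd4 (blk 53, set 5) → L1-HIT  vc=[48]
10: 0xb8 (blk 46, set 6) → MISS  vc=[48]
11: 0xc1 (blk 48, set 0) → VC-HIT  vc=[8]
12: 0x20 (blk 8, set 0) → VC-HIT  vc=[48]

OUTCOME = MISS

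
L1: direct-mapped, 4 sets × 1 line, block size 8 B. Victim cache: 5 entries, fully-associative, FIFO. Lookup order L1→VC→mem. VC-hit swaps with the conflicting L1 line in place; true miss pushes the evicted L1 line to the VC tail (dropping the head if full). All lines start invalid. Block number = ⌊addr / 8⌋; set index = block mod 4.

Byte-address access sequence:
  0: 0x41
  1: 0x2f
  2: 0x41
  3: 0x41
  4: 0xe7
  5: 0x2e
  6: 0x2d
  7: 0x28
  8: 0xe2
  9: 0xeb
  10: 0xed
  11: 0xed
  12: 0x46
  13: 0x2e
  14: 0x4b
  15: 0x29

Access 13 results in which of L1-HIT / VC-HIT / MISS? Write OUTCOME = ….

  [0] addr=0x41 blk=8 s=0: MISS | VC []
  [1] addr=0x2f blk=5 s=1: MISS | VC []
  [2] addr=0x41 blk=8 s=0: L1-HIT | VC []
  [3] addr=0x41 blk=8 s=0: L1-HIT | VC []
  [4] addr=0xe7 blk=28 s=0: MISS | VC [8]
  [5] addr=0x2e blk=5 s=1: L1-HIT | VC [8]
  [6] addr=0x2d blk=5 s=1: L1-HIT | VC [8]
  [7] addr=0x28 blk=5 s=1: L1-HIT | VC [8]
  [8] addr=0xe2 blk=28 s=0: L1-HIT | VC [8]
  [9] addr=0xeb blk=29 s=1: MISS | VC [8, 5]
  [10] addr=0xed blk=29 s=1: L1-HIT | VC [8, 5]
  [11] addr=0xed blk=29 s=1: L1-HIT | VC [8, 5]
  [12] addr=0x46 blk=8 s=0: VC-HIT | VC [28, 5]
  [13] addr=0x2e blk=5 s=1: VC-HIT | VC [28, 29]
  [14] addr=0x4b blk=9 s=1: MISS | VC [28, 29, 5]
  [15] addr=0x29 blk=5 s=1: VC-HIT | VC [28, 29, 9]

OUTCOME = VC-HIT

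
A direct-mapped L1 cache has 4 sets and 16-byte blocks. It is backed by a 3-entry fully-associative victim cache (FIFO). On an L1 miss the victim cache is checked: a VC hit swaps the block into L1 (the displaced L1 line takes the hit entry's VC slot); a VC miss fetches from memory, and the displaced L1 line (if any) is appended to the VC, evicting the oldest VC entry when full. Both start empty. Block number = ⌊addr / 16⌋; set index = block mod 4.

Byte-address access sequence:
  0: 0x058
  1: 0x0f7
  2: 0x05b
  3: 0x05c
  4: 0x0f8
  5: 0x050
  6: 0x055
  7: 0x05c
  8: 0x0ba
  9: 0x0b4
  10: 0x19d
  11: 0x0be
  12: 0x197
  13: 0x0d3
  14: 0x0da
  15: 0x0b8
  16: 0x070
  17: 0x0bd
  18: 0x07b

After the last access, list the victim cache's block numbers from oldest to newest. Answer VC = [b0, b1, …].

VC = [5, 25, 11]

0: 0x58 (blk 5, set 1) → MISS  vc=[]
1: 0xf7 (blk 15, set 3) → MISS  vc=[]
2: 0x5b (blk 5, set 1) → L1-HIT  vc=[]
3: 0x5c (blk 5, set 1) → L1-HIT  vc=[]
4: 0xf8 (blk 15, set 3) → L1-HIT  vc=[]
5: 0x50 (blk 5, set 1) → L1-HIT  vc=[]
6: 0x55 (blk 5, set 1) → L1-HIT  vc=[]
7: 0x5c (blk 5, set 1) → L1-HIT  vc=[]
8: 0xba (blk 11, set 3) → MISS  vc=[15]
9: 0xb4 (blk 11, set 3) → L1-HIT  vc=[15]
10: 0x19d (blk 25, set 1) → MISS  vc=[15, 5]
11: 0xbe (blk 11, set 3) → L1-HIT  vc=[15, 5]
12: 0x197 (blk 25, set 1) → L1-HIT  vc=[15, 5]
13: 0xd3 (blk 13, set 1) → MISS  vc=[15, 5, 25]
14: 0xda (blk 13, set 1) → L1-HIT  vc=[15, 5, 25]
15: 0xb8 (blk 11, set 3) → L1-HIT  vc=[15, 5, 25]
16: 0x70 (blk 7, set 3) → MISS  vc=[5, 25, 11]
17: 0xbd (blk 11, set 3) → VC-HIT  vc=[5, 25, 7]
18: 0x7b (blk 7, set 3) → VC-HIT  vc=[5, 25, 11]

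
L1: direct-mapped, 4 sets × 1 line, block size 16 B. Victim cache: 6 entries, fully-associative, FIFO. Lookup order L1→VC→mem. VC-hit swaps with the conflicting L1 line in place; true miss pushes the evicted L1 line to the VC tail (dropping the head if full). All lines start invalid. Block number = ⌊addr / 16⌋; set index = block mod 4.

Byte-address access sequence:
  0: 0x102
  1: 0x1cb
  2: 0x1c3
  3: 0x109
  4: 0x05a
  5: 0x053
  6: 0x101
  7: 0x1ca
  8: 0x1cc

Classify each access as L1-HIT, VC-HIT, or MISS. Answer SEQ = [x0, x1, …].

0: 0x102 (blk 16, set 0) → MISS  vc=[]
1: 0x1cb (blk 28, set 0) → MISS  vc=[16]
2: 0x1c3 (blk 28, set 0) → L1-HIT  vc=[16]
3: 0x109 (blk 16, set 0) → VC-HIT  vc=[28]
4: 0x5a (blk 5, set 1) → MISS  vc=[28]
5: 0x53 (blk 5, set 1) → L1-HIT  vc=[28]
6: 0x101 (blk 16, set 0) → L1-HIT  vc=[28]
7: 0x1ca (blk 28, set 0) → VC-HIT  vc=[16]
8: 0x1cc (blk 28, set 0) → L1-HIT  vc=[16]

SEQ = [MISS, MISS, L1-HIT, VC-HIT, MISS, L1-HIT, L1-HIT, VC-HIT, L1-HIT]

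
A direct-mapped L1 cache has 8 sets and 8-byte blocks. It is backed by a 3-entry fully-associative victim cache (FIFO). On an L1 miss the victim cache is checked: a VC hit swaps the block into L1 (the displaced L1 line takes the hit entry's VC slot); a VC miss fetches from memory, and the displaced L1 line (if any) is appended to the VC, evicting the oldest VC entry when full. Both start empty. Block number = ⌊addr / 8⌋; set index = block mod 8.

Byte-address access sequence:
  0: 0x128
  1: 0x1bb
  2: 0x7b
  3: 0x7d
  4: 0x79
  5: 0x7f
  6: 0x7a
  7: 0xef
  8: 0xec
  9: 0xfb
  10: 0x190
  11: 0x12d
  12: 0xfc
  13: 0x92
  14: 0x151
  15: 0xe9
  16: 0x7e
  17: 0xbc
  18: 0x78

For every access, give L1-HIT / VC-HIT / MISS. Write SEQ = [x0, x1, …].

  [0] addr=0x128 blk=37 s=5: MISS | VC []
  [1] addr=0x1bb blk=55 s=7: MISS | VC []
  [2] addr=0x7b blk=15 s=7: MISS | VC [55]
  [3] addr=0x7d blk=15 s=7: L1-HIT | VC [55]
  [4] addr=0x79 blk=15 s=7: L1-HIT | VC [55]
  [5] addr=0x7f blk=15 s=7: L1-HIT | VC [55]
  [6] addr=0x7a blk=15 s=7: L1-HIT | VC [55]
  [7] addr=0xef blk=29 s=5: MISS | VC [55, 37]
  [8] addr=0xec blk=29 s=5: L1-HIT | VC [55, 37]
  [9] addr=0xfb blk=31 s=7: MISS | VC [55, 37, 15]
  [10] addr=0x190 blk=50 s=2: MISS | VC [55, 37, 15]
  [11] addr=0x12d blk=37 s=5: VC-HIT | VC [55, 29, 15]
  [12] addr=0xfc blk=31 s=7: L1-HIT | VC [55, 29, 15]
  [13] addr=0x92 blk=18 s=2: MISS | VC [29, 15, 50]
  [14] addr=0x151 blk=42 s=2: MISS | VC [15, 50, 18]
  [15] addr=0xe9 blk=29 s=5: MISS | VC [50, 18, 37]
  [16] addr=0x7e blk=15 s=7: MISS | VC [18, 37, 31]
  [17] addr=0xbc blk=23 s=7: MISS | VC [37, 31, 15]
  [18] addr=0x78 blk=15 s=7: VC-HIT | VC [37, 31, 23]

SEQ = [MISS, MISS, MISS, L1-HIT, L1-HIT, L1-HIT, L1-HIT, MISS, L1-HIT, MISS, MISS, VC-HIT, L1-HIT, MISS, MISS, MISS, MISS, MISS, VC-HIT]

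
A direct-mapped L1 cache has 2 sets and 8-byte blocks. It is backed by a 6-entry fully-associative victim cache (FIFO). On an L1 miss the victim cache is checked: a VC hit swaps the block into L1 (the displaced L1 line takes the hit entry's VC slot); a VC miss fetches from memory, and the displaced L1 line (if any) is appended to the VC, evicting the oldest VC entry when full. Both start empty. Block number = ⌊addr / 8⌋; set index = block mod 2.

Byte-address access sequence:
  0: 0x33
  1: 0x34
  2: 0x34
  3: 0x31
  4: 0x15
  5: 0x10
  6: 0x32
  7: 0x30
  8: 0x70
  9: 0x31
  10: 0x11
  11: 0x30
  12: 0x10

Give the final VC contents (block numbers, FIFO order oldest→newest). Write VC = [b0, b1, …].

VC = [6, 14]

0: 0x33 (blk 6, set 0) → MISS  vc=[]
1: 0x34 (blk 6, set 0) → L1-HIT  vc=[]
2: 0x34 (blk 6, set 0) → L1-HIT  vc=[]
3: 0x31 (blk 6, set 0) → L1-HIT  vc=[]
4: 0x15 (blk 2, set 0) → MISS  vc=[6]
5: 0x10 (blk 2, set 0) → L1-HIT  vc=[6]
6: 0x32 (blk 6, set 0) → VC-HIT  vc=[2]
7: 0x30 (blk 6, set 0) → L1-HIT  vc=[2]
8: 0x70 (blk 14, set 0) → MISS  vc=[2, 6]
9: 0x31 (blk 6, set 0) → VC-HIT  vc=[2, 14]
10: 0x11 (blk 2, set 0) → VC-HIT  vc=[6, 14]
11: 0x30 (blk 6, set 0) → VC-HIT  vc=[2, 14]
12: 0x10 (blk 2, set 0) → VC-HIT  vc=[6, 14]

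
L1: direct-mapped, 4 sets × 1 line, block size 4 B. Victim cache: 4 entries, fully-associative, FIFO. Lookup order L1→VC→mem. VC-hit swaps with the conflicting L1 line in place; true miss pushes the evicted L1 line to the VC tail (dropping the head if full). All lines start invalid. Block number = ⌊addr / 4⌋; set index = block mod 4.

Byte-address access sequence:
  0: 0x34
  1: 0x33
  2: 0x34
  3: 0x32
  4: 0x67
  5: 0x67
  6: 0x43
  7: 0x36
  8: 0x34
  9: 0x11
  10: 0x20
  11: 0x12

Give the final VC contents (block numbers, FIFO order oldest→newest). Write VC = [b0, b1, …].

VC = [25, 12, 16, 8]

#0 0x34→b13/s1 MISS; vc=[]
#1 0x33→b12/s0 MISS; vc=[]
#2 0x34→b13/s1 L1-HIT; vc=[]
#3 0x32→b12/s0 L1-HIT; vc=[]
#4 0x67→b25/s1 MISS; vc=[13]
#5 0x67→b25/s1 L1-HIT; vc=[13]
#6 0x43→b16/s0 MISS; vc=[13,12]
#7 0x36→b13/s1 VC-HIT; vc=[25,12]
#8 0x34→b13/s1 L1-HIT; vc=[25,12]
#9 0x11→b4/s0 MISS; vc=[25,12,16]
#10 0x20→b8/s0 MISS; vc=[25,12,16,4]
#11 0x12→b4/s0 VC-HIT; vc=[25,12,16,8]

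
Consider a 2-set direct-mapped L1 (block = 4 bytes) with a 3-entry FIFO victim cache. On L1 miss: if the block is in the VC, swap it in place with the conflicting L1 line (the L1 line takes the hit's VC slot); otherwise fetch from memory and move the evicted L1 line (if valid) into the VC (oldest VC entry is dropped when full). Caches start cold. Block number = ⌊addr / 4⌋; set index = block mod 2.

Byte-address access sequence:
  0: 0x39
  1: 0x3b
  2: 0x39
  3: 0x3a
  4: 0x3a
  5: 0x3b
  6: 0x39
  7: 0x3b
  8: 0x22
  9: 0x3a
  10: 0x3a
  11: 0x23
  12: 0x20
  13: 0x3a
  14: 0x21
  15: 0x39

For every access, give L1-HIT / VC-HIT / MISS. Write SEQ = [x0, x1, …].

  [0] addr=0x39 blk=14 s=0: MISS | VC []
  [1] addr=0x3b blk=14 s=0: L1-HIT | VC []
  [2] addr=0x39 blk=14 s=0: L1-HIT | VC []
  [3] addr=0x3a blk=14 s=0: L1-HIT | VC []
  [4] addr=0x3a blk=14 s=0: L1-HIT | VC []
  [5] addr=0x3b blk=14 s=0: L1-HIT | VC []
  [6] addr=0x39 blk=14 s=0: L1-HIT | VC []
  [7] addr=0x3b blk=14 s=0: L1-HIT | VC []
  [8] addr=0x22 blk=8 s=0: MISS | VC [14]
  [9] addr=0x3a blk=14 s=0: VC-HIT | VC [8]
  [10] addr=0x3a blk=14 s=0: L1-HIT | VC [8]
  [11] addr=0x23 blk=8 s=0: VC-HIT | VC [14]
  [12] addr=0x20 blk=8 s=0: L1-HIT | VC [14]
  [13] addr=0x3a blk=14 s=0: VC-HIT | VC [8]
  [14] addr=0x21 blk=8 s=0: VC-HIT | VC [14]
  [15] addr=0x39 blk=14 s=0: VC-HIT | VC [8]

SEQ = [MISS, L1-HIT, L1-HIT, L1-HIT, L1-HIT, L1-HIT, L1-HIT, L1-HIT, MISS, VC-HIT, L1-HIT, VC-HIT, L1-HIT, VC-HIT, VC-HIT, VC-HIT]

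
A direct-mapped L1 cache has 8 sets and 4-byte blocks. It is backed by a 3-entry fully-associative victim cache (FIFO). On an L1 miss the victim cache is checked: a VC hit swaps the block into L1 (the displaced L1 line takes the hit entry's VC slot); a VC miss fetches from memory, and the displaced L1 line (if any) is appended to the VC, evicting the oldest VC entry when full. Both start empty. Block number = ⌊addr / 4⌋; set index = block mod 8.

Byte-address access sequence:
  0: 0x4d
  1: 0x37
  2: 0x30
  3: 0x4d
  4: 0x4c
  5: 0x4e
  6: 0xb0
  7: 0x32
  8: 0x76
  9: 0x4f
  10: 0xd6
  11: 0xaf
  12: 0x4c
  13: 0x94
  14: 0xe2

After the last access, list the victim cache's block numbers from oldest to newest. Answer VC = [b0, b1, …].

VC = [29, 43, 53]

#0 0x4d→b19/s3 MISS; vc=[]
#1 0x37→b13/s5 MISS; vc=[]
#2 0x30→b12/s4 MISS; vc=[]
#3 0x4d→b19/s3 L1-HIT; vc=[]
#4 0x4c→b19/s3 L1-HIT; vc=[]
#5 0x4e→b19/s3 L1-HIT; vc=[]
#6 0xb0→b44/s4 MISS; vc=[12]
#7 0x32→b12/s4 VC-HIT; vc=[44]
#8 0x76→b29/s5 MISS; vc=[44,13]
#9 0x4f→b19/s3 L1-HIT; vc=[44,13]
#10 0xd6→b53/s5 MISS; vc=[44,13,29]
#11 0xaf→b43/s3 MISS; vc=[13,29,19]
#12 0x4c→b19/s3 VC-HIT; vc=[13,29,43]
#13 0x94→b37/s5 MISS; vc=[29,43,53]
#14 0xe2→b56/s0 MISS; vc=[29,43,53]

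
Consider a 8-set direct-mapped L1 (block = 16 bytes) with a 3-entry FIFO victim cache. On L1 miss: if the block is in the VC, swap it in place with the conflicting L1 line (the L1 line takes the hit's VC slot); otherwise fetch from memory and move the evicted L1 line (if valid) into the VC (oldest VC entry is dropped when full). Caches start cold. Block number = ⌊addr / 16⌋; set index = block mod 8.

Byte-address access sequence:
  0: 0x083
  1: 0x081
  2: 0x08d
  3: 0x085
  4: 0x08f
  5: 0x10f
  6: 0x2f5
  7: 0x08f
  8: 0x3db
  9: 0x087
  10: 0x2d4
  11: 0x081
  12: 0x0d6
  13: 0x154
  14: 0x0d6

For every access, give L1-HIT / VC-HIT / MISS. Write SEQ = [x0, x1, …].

0: 0x83 (blk 8, set 0) → MISS  vc=[]
1: 0x81 (blk 8, set 0) → L1-HIT  vc=[]
2: 0x8d (blk 8, set 0) → L1-HIT  vc=[]
3: 0x85 (blk 8, set 0) → L1-HIT  vc=[]
4: 0x8f (blk 8, set 0) → L1-HIT  vc=[]
5: 0x10f (blk 16, set 0) → MISS  vc=[8]
6: 0x2f5 (blk 47, set 7) → MISS  vc=[8]
7: 0x8f (blk 8, set 0) → VC-HIT  vc=[16]
8: 0x3db (blk 61, set 5) → MISS  vc=[16]
9: 0x87 (blk 8, set 0) → L1-HIT  vc=[16]
10: 0x2d4 (blk 45, set 5) → MISS  vc=[16, 61]
11: 0x81 (blk 8, set 0) → L1-HIT  vc=[16, 61]
12: 0xd6 (blk 13, set 5) → MISS  vc=[16, 61, 45]
13: 0x154 (blk 21, set 5) → MISS  vc=[61, 45, 13]
14: 0xd6 (blk 13, set 5) → VC-HIT  vc=[61, 45, 21]

SEQ = [MISS, L1-HIT, L1-HIT, L1-HIT, L1-HIT, MISS, MISS, VC-HIT, MISS, L1-HIT, MISS, L1-HIT, MISS, MISS, VC-HIT]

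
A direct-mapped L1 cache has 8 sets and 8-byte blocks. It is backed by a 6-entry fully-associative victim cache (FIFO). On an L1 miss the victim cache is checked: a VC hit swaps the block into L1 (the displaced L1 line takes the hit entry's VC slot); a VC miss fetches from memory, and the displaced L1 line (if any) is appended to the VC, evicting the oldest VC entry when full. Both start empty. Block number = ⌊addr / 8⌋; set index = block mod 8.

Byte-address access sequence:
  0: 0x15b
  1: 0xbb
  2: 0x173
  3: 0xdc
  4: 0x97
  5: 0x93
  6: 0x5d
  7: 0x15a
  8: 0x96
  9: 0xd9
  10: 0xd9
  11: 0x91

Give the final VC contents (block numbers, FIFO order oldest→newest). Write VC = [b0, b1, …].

VC = [11, 43]

0: 0x15b (blk 43, set 3) → MISS  vc=[]
1: 0xbb (blk 23, set 7) → MISS  vc=[]
2: 0x173 (blk 46, set 6) → MISS  vc=[]
3: 0xdc (blk 27, set 3) → MISS  vc=[43]
4: 0x97 (blk 18, set 2) → MISS  vc=[43]
5: 0x93 (blk 18, set 2) → L1-HIT  vc=[43]
6: 0x5d (blk 11, set 3) → MISS  vc=[43, 27]
7: 0x15a (blk 43, set 3) → VC-HIT  vc=[11, 27]
8: 0x96 (blk 18, set 2) → L1-HIT  vc=[11, 27]
9: 0xd9 (blk 27, set 3) → VC-HIT  vc=[11, 43]
10: 0xd9 (blk 27, set 3) → L1-HIT  vc=[11, 43]
11: 0x91 (blk 18, set 2) → L1-HIT  vc=[11, 43]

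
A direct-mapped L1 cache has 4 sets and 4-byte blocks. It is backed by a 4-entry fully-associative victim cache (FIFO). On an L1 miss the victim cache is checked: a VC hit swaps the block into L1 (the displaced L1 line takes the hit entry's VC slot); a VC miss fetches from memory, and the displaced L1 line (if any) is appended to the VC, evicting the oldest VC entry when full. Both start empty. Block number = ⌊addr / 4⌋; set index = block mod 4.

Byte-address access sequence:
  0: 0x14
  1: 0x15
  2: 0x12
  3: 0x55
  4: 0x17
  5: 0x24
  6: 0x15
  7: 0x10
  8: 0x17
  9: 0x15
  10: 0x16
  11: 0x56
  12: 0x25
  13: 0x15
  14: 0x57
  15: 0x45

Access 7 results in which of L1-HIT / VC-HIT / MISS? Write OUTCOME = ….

0: 0x14 (blk 5, set 1) → MISS  vc=[]
1: 0x15 (blk 5, set 1) → L1-HIT  vc=[]
2: 0x12 (blk 4, set 0) → MISS  vc=[]
3: 0x55 (blk 21, set 1) → MISS  vc=[5]
4: 0x17 (blk 5, set 1) → VC-HIT  vc=[21]
5: 0x24 (blk 9, set 1) → MISS  vc=[21, 5]
6: 0x15 (blk 5, set 1) → VC-HIT  vc=[21, 9]
7: 0x10 (blk 4, set 0) → L1-HIT  vc=[21, 9]
8: 0x17 (blk 5, set 1) → L1-HIT  vc=[21, 9]
9: 0x15 (blk 5, set 1) → L1-HIT  vc=[21, 9]
10: 0x16 (blk 5, set 1) → L1-HIT  vc=[21, 9]
11: 0x56 (blk 21, set 1) → VC-HIT  vc=[5, 9]
12: 0x25 (blk 9, set 1) → VC-HIT  vc=[5, 21]
13: 0x15 (blk 5, set 1) → VC-HIT  vc=[9, 21]
14: 0x57 (blk 21, set 1) → VC-HIT  vc=[9, 5]
15: 0x45 (blk 17, set 1) → MISS  vc=[9, 5, 21]

OUTCOME = L1-HIT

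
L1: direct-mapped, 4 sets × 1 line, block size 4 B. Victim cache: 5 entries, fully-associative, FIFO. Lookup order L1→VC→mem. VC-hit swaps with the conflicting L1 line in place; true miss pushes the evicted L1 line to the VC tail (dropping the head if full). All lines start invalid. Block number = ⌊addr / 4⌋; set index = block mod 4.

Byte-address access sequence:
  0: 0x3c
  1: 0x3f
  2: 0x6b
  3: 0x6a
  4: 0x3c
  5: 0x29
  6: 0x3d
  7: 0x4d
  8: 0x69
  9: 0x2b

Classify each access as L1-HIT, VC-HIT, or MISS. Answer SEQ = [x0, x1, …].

  [0] addr=0x3c blk=15 s=3: MISS | VC []
  [1] addr=0x3f blk=15 s=3: L1-HIT | VC []
  [2] addr=0x6b blk=26 s=2: MISS | VC []
  [3] addr=0x6a blk=26 s=2: L1-HIT | VC []
  [4] addr=0x3c blk=15 s=3: L1-HIT | VC []
  [5] addr=0x29 blk=10 s=2: MISS | VC [26]
  [6] addr=0x3d blk=15 s=3: L1-HIT | VC [26]
  [7] addr=0x4d blk=19 s=3: MISS | VC [26, 15]
  [8] addr=0x69 blk=26 s=2: VC-HIT | VC [10, 15]
  [9] addr=0x2b blk=10 s=2: VC-HIT | VC [26, 15]

SEQ = [MISS, L1-HIT, MISS, L1-HIT, L1-HIT, MISS, L1-HIT, MISS, VC-HIT, VC-HIT]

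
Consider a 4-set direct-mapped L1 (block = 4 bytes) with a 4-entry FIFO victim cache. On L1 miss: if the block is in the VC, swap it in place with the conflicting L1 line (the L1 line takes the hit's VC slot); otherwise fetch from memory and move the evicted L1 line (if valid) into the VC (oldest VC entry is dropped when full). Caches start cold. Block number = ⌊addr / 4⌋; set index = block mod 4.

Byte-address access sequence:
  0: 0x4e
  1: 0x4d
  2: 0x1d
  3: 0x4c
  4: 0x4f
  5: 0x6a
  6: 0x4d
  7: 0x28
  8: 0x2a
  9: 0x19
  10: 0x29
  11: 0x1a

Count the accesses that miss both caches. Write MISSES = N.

MISSES = 5

#0 0x4e→b19/s3 MISS; vc=[]
#1 0x4d→b19/s3 L1-HIT; vc=[]
#2 0x1d→b7/s3 MISS; vc=[19]
#3 0x4c→b19/s3 VC-HIT; vc=[7]
#4 0x4f→b19/s3 L1-HIT; vc=[7]
#5 0x6a→b26/s2 MISS; vc=[7]
#6 0x4d→b19/s3 L1-HIT; vc=[7]
#7 0x28→b10/s2 MISS; vc=[7,26]
#8 0x2a→b10/s2 L1-HIT; vc=[7,26]
#9 0x19→b6/s2 MISS; vc=[7,26,10]
#10 0x29→b10/s2 VC-HIT; vc=[7,26,6]
#11 0x1a→b6/s2 VC-HIT; vc=[7,26,10]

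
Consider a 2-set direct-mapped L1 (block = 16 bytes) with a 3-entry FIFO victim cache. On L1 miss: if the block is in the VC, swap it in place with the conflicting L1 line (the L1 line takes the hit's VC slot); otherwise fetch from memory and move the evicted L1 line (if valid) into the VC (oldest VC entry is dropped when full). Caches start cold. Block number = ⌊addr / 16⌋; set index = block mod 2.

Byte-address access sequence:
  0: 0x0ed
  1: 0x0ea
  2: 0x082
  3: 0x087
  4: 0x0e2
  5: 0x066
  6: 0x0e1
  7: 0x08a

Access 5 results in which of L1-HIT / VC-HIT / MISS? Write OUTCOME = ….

#0 0xed→b14/s0 MISS; vc=[]
#1 0xea→b14/s0 L1-HIT; vc=[]
#2 0x82→b8/s0 MISS; vc=[14]
#3 0x87→b8/s0 L1-HIT; vc=[14]
#4 0xe2→b14/s0 VC-HIT; vc=[8]
#5 0x66→b6/s0 MISS; vc=[8,14]
#6 0xe1→b14/s0 VC-HIT; vc=[8,6]
#7 0x8a→b8/s0 VC-HIT; vc=[14,6]

OUTCOME = MISS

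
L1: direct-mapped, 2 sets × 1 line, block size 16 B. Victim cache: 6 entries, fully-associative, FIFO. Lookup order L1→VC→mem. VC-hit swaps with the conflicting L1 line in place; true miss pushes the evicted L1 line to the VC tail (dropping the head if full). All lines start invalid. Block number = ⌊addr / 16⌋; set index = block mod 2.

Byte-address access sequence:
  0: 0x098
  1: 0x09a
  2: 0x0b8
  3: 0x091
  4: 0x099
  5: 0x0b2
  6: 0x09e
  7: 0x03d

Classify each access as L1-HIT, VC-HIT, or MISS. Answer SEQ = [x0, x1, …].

#0 0x98→b9/s1 MISS; vc=[]
#1 0x9a→b9/s1 L1-HIT; vc=[]
#2 0xb8→b11/s1 MISS; vc=[9]
#3 0x91→b9/s1 VC-HIT; vc=[11]
#4 0x99→b9/s1 L1-HIT; vc=[11]
#5 0xb2→b11/s1 VC-HIT; vc=[9]
#6 0x9e→b9/s1 VC-HIT; vc=[11]
#7 0x3d→b3/s1 MISS; vc=[11,9]

SEQ = [MISS, L1-HIT, MISS, VC-HIT, L1-HIT, VC-HIT, VC-HIT, MISS]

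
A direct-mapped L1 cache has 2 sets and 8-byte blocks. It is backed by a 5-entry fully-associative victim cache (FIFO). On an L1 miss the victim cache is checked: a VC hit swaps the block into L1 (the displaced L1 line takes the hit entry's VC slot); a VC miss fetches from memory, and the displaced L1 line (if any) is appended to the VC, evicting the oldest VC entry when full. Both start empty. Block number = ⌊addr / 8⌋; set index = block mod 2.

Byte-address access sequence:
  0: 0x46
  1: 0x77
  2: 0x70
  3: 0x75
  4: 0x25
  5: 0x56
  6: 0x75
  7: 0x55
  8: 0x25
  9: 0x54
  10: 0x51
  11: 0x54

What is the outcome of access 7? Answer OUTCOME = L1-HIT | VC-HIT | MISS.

#0 0x46→b8/s0 MISS; vc=[]
#1 0x77→b14/s0 MISS; vc=[8]
#2 0x70→b14/s0 L1-HIT; vc=[8]
#3 0x75→b14/s0 L1-HIT; vc=[8]
#4 0x25→b4/s0 MISS; vc=[8,14]
#5 0x56→b10/s0 MISS; vc=[8,14,4]
#6 0x75→b14/s0 VC-HIT; vc=[8,10,4]
#7 0x55→b10/s0 VC-HIT; vc=[8,14,4]
#8 0x25→b4/s0 VC-HIT; vc=[8,14,10]
#9 0x54→b10/s0 VC-HIT; vc=[8,14,4]
#10 0x51→b10/s0 L1-HIT; vc=[8,14,4]
#11 0x54→b10/s0 L1-HIT; vc=[8,14,4]

OUTCOME = VC-HIT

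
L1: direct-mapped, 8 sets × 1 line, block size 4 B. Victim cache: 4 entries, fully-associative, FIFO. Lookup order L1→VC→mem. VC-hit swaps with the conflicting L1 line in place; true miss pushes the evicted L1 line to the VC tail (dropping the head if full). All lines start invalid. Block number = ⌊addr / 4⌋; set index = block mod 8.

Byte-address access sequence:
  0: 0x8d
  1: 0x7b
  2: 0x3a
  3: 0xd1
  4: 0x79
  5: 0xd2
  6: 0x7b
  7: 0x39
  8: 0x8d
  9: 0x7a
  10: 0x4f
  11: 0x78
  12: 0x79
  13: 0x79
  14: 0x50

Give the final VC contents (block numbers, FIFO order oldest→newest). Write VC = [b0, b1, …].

VC = [14, 35, 52]

  [0] addr=0x8d blk=35 s=3: MISS | VC []
  [1] addr=0x7b blk=30 s=6: MISS | VC []
  [2] addr=0x3a blk=14 s=6: MISS | VC [30]
  [3] addr=0xd1 blk=52 s=4: MISS | VC [30]
  [4] addr=0x79 blk=30 s=6: VC-HIT | VC [14]
  [5] addr=0xd2 blk=52 s=4: L1-HIT | VC [14]
  [6] addr=0x7b blk=30 s=6: L1-HIT | VC [14]
  [7] addr=0x39 blk=14 s=6: VC-HIT | VC [30]
  [8] addr=0x8d blk=35 s=3: L1-HIT | VC [30]
  [9] addr=0x7a blk=30 s=6: VC-HIT | VC [14]
  [10] addr=0x4f blk=19 s=3: MISS | VC [14, 35]
  [11] addr=0x78 blk=30 s=6: L1-HIT | VC [14, 35]
  [12] addr=0x79 blk=30 s=6: L1-HIT | VC [14, 35]
  [13] addr=0x79 blk=30 s=6: L1-HIT | VC [14, 35]
  [14] addr=0x50 blk=20 s=4: MISS | VC [14, 35, 52]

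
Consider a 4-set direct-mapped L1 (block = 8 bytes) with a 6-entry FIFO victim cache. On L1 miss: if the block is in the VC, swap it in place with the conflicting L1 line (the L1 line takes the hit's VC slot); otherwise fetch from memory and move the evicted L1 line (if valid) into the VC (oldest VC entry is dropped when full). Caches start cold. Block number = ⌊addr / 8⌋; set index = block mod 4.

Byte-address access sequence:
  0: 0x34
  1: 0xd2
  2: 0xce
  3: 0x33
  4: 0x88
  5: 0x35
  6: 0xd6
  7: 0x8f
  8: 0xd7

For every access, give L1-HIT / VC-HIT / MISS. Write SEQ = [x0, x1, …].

SEQ = [MISS, MISS, MISS, VC-HIT, MISS, L1-HIT, VC-HIT, L1-HIT, L1-HIT]

0: 0x34 (blk 6, set 2) → MISS  vc=[]
1: 0xd2 (blk 26, set 2) → MISS  vc=[6]
2: 0xce (blk 25, set 1) → MISS  vc=[6]
3: 0x33 (blk 6, set 2) → VC-HIT  vc=[26]
4: 0x88 (blk 17, set 1) → MISS  vc=[26, 25]
5: 0x35 (blk 6, set 2) → L1-HIT  vc=[26, 25]
6: 0xd6 (blk 26, set 2) → VC-HIT  vc=[6, 25]
7: 0x8f (blk 17, set 1) → L1-HIT  vc=[6, 25]
8: 0xd7 (blk 26, set 2) → L1-HIT  vc=[6, 25]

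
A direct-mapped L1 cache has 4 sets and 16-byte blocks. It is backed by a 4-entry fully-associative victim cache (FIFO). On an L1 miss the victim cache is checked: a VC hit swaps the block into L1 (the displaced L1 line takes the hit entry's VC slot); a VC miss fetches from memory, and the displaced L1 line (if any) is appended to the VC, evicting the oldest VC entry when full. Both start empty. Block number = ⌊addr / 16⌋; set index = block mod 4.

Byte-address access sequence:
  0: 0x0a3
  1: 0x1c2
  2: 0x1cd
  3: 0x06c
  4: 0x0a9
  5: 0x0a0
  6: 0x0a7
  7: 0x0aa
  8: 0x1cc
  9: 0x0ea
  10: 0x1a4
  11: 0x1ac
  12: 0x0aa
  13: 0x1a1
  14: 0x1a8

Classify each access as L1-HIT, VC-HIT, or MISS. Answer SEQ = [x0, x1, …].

0: 0xa3 (blk 10, set 2) → MISS  vc=[]
1: 0x1c2 (blk 28, set 0) → MISS  vc=[]
2: 0x1cd (blk 28, set 0) → L1-HIT  vc=[]
3: 0x6c (blk 6, set 2) → MISS  vc=[10]
4: 0xa9 (blk 10, set 2) → VC-HIT  vc=[6]
5: 0xa0 (blk 10, set 2) → L1-HIT  vc=[6]
6: 0xa7 (blk 10, set 2) → L1-HIT  vc=[6]
7: 0xaa (blk 10, set 2) → L1-HIT  vc=[6]
8: 0x1cc (blk 28, set 0) → L1-HIT  vc=[6]
9: 0xea (blk 14, set 2) → MISS  vc=[6, 10]
10: 0x1a4 (blk 26, set 2) → MISS  vc=[6, 10, 14]
11: 0x1ac (blk 26, set 2) → L1-HIT  vc=[6, 10, 14]
12: 0xaa (blk 10, set 2) → VC-HIT  vc=[6, 26, 14]
13: 0x1a1 (blk 26, set 2) → VC-HIT  vc=[6, 10, 14]
14: 0x1a8 (blk 26, set 2) → L1-HIT  vc=[6, 10, 14]

SEQ = [MISS, MISS, L1-HIT, MISS, VC-HIT, L1-HIT, L1-HIT, L1-HIT, L1-HIT, MISS, MISS, L1-HIT, VC-HIT, VC-HIT, L1-HIT]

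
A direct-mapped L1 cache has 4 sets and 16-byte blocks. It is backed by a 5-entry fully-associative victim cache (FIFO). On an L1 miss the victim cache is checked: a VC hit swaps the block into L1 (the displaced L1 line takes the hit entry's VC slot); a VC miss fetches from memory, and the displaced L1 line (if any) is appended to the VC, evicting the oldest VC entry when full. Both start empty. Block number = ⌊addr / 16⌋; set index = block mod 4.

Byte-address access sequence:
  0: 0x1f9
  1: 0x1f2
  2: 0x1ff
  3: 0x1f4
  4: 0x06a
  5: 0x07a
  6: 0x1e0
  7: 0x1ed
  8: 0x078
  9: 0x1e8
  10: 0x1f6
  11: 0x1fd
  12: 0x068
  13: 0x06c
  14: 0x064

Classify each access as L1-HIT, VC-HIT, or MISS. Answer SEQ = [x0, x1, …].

  [0] addr=0x1f9 blk=31 s=3: MISS | VC []
  [1] addr=0x1f2 blk=31 s=3: L1-HIT | VC []
  [2] addr=0x1ff blk=31 s=3: L1-HIT | VC []
  [3] addr=0x1f4 blk=31 s=3: L1-HIT | VC []
  [4] addr=0x6a blk=6 s=2: MISS | VC []
  [5] addr=0x7a blk=7 s=3: MISS | VC [31]
  [6] addr=0x1e0 blk=30 s=2: MISS | VC [31, 6]
  [7] addr=0x1ed blk=30 s=2: L1-HIT | VC [31, 6]
  [8] addr=0x78 blk=7 s=3: L1-HIT | VC [31, 6]
  [9] addr=0x1e8 blk=30 s=2: L1-HIT | VC [31, 6]
  [10] addr=0x1f6 blk=31 s=3: VC-HIT | VC [7, 6]
  [11] addr=0x1fd blk=31 s=3: L1-HIT | VC [7, 6]
  [12] addr=0x68 blk=6 s=2: VC-HIT | VC [7, 30]
  [13] addr=0x6c blk=6 s=2: L1-HIT | VC [7, 30]
  [14] addr=0x64 blk=6 s=2: L1-HIT | VC [7, 30]

SEQ = [MISS, L1-HIT, L1-HIT, L1-HIT, MISS, MISS, MISS, L1-HIT, L1-HIT, L1-HIT, VC-HIT, L1-HIT, VC-HIT, L1-HIT, L1-HIT]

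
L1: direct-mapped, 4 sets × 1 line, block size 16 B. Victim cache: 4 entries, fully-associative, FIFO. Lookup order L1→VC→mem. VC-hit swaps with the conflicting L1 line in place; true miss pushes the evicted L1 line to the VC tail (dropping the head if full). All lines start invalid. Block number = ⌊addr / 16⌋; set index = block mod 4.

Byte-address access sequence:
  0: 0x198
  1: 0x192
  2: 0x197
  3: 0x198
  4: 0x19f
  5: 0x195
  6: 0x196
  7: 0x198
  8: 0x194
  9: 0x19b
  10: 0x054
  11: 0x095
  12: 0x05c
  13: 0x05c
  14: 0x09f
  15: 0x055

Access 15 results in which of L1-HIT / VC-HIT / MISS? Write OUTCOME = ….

OUTCOME = VC-HIT

  [0] addr=0x198 blk=25 s=1: MISS | VC []
  [1] addr=0x192 blk=25 s=1: L1-HIT | VC []
  [2] addr=0x197 blk=25 s=1: L1-HIT | VC []
  [3] addr=0x198 blk=25 s=1: L1-HIT | VC []
  [4] addr=0x19f blk=25 s=1: L1-HIT | VC []
  [5] addr=0x195 blk=25 s=1: L1-HIT | VC []
  [6] addr=0x196 blk=25 s=1: L1-HIT | VC []
  [7] addr=0x198 blk=25 s=1: L1-HIT | VC []
  [8] addr=0x194 blk=25 s=1: L1-HIT | VC []
  [9] addr=0x19b blk=25 s=1: L1-HIT | VC []
  [10] addr=0x54 blk=5 s=1: MISS | VC [25]
  [11] addr=0x95 blk=9 s=1: MISS | VC [25, 5]
  [12] addr=0x5c blk=5 s=1: VC-HIT | VC [25, 9]
  [13] addr=0x5c blk=5 s=1: L1-HIT | VC [25, 9]
  [14] addr=0x9f blk=9 s=1: VC-HIT | VC [25, 5]
  [15] addr=0x55 blk=5 s=1: VC-HIT | VC [25, 9]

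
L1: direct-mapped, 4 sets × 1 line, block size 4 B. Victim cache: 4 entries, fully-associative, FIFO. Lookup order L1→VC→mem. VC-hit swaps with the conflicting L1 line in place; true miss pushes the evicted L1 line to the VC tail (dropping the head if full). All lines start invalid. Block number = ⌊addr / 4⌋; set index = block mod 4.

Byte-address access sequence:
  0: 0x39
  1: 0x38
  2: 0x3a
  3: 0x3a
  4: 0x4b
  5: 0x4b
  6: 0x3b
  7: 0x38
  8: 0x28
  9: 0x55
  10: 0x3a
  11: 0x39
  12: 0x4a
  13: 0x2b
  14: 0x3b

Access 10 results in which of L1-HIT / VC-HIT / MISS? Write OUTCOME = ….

0: 0x39 (blk 14, set 2) → MISS  vc=[]
1: 0x38 (blk 14, set 2) → L1-HIT  vc=[]
2: 0x3a (blk 14, set 2) → L1-HIT  vc=[]
3: 0x3a (blk 14, set 2) → L1-HIT  vc=[]
4: 0x4b (blk 18, set 2) → MISS  vc=[14]
5: 0x4b (blk 18, set 2) → L1-HIT  vc=[14]
6: 0x3b (blk 14, set 2) → VC-HIT  vc=[18]
7: 0x38 (blk 14, set 2) → L1-HIT  vc=[18]
8: 0x28 (blk 10, set 2) → MISS  vc=[18, 14]
9: 0x55 (blk 21, set 1) → MISS  vc=[18, 14]
10: 0x3a (blk 14, set 2) → VC-HIT  vc=[18, 10]
11: 0x39 (blk 14, set 2) → L1-HIT  vc=[18, 10]
12: 0x4a (blk 18, set 2) → VC-HIT  vc=[14, 10]
13: 0x2b (blk 10, set 2) → VC-HIT  vc=[14, 18]
14: 0x3b (blk 14, set 2) → VC-HIT  vc=[10, 18]

OUTCOME = VC-HIT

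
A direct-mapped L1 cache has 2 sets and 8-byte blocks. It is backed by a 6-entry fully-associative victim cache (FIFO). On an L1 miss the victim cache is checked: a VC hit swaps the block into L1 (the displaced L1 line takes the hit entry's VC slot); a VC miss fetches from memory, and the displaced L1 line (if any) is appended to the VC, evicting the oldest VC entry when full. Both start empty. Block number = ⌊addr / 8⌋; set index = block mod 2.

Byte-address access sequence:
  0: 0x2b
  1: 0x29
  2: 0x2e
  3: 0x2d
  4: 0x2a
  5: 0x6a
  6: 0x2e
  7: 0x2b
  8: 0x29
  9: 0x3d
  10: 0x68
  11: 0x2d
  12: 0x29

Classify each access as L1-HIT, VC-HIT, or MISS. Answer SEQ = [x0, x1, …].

#0 0x2b→b5/s1 MISS; vc=[]
#1 0x29→b5/s1 L1-HIT; vc=[]
#2 0x2e→b5/s1 L1-HIT; vc=[]
#3 0x2d→b5/s1 L1-HIT; vc=[]
#4 0x2a→b5/s1 L1-HIT; vc=[]
#5 0x6a→b13/s1 MISS; vc=[5]
#6 0x2e→b5/s1 VC-HIT; vc=[13]
#7 0x2b→b5/s1 L1-HIT; vc=[13]
#8 0x29→b5/s1 L1-HIT; vc=[13]
#9 0x3d→b7/s1 MISS; vc=[13,5]
#10 0x68→b13/s1 VC-HIT; vc=[7,5]
#11 0x2d→b5/s1 VC-HIT; vc=[7,13]
#12 0x29→b5/s1 L1-HIT; vc=[7,13]

SEQ = [MISS, L1-HIT, L1-HIT, L1-HIT, L1-HIT, MISS, VC-HIT, L1-HIT, L1-HIT, MISS, VC-HIT, VC-HIT, L1-HIT]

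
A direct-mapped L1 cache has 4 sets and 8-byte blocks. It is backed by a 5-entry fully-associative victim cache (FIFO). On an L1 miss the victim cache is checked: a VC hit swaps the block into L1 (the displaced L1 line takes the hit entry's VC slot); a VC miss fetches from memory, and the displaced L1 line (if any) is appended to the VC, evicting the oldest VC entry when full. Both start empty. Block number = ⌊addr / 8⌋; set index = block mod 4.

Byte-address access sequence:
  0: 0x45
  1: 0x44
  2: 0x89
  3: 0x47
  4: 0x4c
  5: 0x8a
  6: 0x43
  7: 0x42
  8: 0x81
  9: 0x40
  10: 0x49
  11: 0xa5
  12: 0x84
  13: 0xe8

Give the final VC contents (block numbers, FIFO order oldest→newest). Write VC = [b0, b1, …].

#0 0x45→b8/s0 MISS; vc=[]
#1 0x44→b8/s0 L1-HIT; vc=[]
#2 0x89→b17/s1 MISS; vc=[]
#3 0x47→b8/s0 L1-HIT; vc=[]
#4 0x4c→b9/s1 MISS; vc=[17]
#5 0x8a→b17/s1 VC-HIT; vc=[9]
#6 0x43→b8/s0 L1-HIT; vc=[9]
#7 0x42→b8/s0 L1-HIT; vc=[9]
#8 0x81→b16/s0 MISS; vc=[9,8]
#9 0x40→b8/s0 VC-HIT; vc=[9,16]
#10 0x49→b9/s1 VC-HIT; vc=[17,16]
#11 0xa5→b20/s0 MISS; vc=[17,16,8]
#12 0x84→b16/s0 VC-HIT; vc=[17,20,8]
#13 0xe8→b29/s1 MISS; vc=[17,20,8,9]

VC = [17, 20, 8, 9]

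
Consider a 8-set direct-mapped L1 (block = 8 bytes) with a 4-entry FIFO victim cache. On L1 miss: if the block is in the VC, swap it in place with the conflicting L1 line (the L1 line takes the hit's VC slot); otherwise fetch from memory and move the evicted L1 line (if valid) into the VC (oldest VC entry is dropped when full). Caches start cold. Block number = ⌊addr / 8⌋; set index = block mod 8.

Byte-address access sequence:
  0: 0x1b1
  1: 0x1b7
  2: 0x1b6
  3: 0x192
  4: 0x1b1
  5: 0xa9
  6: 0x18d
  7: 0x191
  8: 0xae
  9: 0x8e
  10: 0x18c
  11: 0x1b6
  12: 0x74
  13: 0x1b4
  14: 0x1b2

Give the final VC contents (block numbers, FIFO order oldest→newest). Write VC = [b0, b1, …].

VC = [17, 14]

#0 0x1b1→b54/s6 MISS; vc=[]
#1 0x1b7→b54/s6 L1-HIT; vc=[]
#2 0x1b6→b54/s6 L1-HIT; vc=[]
#3 0x192→b50/s2 MISS; vc=[]
#4 0x1b1→b54/s6 L1-HIT; vc=[]
#5 0xa9→b21/s5 MISS; vc=[]
#6 0x18d→b49/s1 MISS; vc=[]
#7 0x191→b50/s2 L1-HIT; vc=[]
#8 0xae→b21/s5 L1-HIT; vc=[]
#9 0x8e→b17/s1 MISS; vc=[49]
#10 0x18c→b49/s1 VC-HIT; vc=[17]
#11 0x1b6→b54/s6 L1-HIT; vc=[17]
#12 0x74→b14/s6 MISS; vc=[17,54]
#13 0x1b4→b54/s6 VC-HIT; vc=[17,14]
#14 0x1b2→b54/s6 L1-HIT; vc=[17,14]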